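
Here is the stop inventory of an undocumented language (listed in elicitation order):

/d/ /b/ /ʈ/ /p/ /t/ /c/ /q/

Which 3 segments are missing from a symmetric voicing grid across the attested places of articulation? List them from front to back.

bilabial: voiceless /p/, voiced /b/.
alveolar: voiceless /t/, voiced /d/.
retroflex: voiceless /ʈ/, voiced —.
palatal: voiceless /c/, voiced —.
uvular: voiceless /q/, voiced —.
Gaps, from front to back: retroflex lacks voiced (/ɖ/); palatal lacks voiced (/ɟ/); uvular lacks voiced (/ɢ/).

/ɖ/, /ɟ/, /ɢ/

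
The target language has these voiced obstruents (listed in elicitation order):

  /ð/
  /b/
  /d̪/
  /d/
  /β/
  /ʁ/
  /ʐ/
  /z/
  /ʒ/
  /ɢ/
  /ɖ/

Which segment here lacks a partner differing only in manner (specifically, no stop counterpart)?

Bilabial: /b/ ~ /β/
Dental: /d̪/ ~ /ð/
Alveolar: /d/ ~ /z/
Retroflex: /ɖ/ ~ /ʐ/
Uvular: /ɢ/ ~ /ʁ/
Postalveolar: only /ʒ/ (fricative); no stop partner.
So /ʒ/ is the unpaired segment.

/ʒ/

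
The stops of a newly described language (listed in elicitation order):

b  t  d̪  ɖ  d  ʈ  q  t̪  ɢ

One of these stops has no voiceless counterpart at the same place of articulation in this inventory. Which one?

/b/

Dental: /t̪/ ~ /d̪/
Alveolar: /t/ ~ /d/
Retroflex: /ʈ/ ~ /ɖ/
Uvular: /q/ ~ /ɢ/
Bilabial: only /b/ (voiced); no voiceless partner.
So /b/ is the unpaired segment.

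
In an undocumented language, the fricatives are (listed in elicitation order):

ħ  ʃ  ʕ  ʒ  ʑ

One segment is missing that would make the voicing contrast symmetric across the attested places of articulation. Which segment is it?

/ɕ/

place of articulation  voiceless  voiced  
postalveolar      ʃ         ʒ       
alveolo-palatal   —         ʑ       
pharyngeal        ħ         ʕ       
The alveolo-palatal row has no voiceless member, so the gap is the voiceless alveolo-palatal fricative /ɕ/.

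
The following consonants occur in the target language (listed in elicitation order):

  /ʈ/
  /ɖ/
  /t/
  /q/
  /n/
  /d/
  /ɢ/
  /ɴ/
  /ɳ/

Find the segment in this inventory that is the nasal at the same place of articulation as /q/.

/q/ is a voiceless uvular stop.
The nasal at the same place is an uvular nasal — in this inventory, /ɴ/.

/ɴ/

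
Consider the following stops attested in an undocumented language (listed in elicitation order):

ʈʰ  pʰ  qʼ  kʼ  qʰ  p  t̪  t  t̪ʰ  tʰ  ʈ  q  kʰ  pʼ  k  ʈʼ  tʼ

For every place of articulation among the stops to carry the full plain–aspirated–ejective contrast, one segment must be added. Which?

place of articulation  plain     aspirated  ejective
bilabial          p         pʰ        pʼ      
dental            t̪        t̪ʰ       —       
alveolar          t         tʰ        tʼ      
retroflex         ʈ         ʈʰ        ʈʼ      
velar             k         kʰ        kʼ      
uvular            q         qʰ        qʼ      
The dental row has no ejective member, so the gap is the ejective dental stop /t̪ʼ/.

/t̪ʼ/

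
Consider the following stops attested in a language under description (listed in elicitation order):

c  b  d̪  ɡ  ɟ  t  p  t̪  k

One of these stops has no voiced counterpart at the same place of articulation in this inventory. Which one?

/t/

Bilabial: /p/ ~ /b/
Dental: /t̪/ ~ /d̪/
Palatal: /c/ ~ /ɟ/
Velar: /k/ ~ /ɡ/
Alveolar: only /t/ (voiceless); no voiced partner.
So /t/ is the unpaired segment.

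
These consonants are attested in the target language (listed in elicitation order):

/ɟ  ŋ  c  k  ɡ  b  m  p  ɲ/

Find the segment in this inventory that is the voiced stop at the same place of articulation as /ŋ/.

/ɡ/

/ŋ/ is a velar nasal.
The voiced stop at the same place is a voiced velar stop — in this inventory, /ɡ/.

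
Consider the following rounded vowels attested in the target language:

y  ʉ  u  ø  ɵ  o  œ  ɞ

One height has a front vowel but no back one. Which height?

height            front     central   back    
high              y         ʉ         u       
high-mid          ø         ɵ         o       
low-mid           œ         ɞ         —       
Every height has a back member except low-mid, where /ɔ/ would be expected.

low-mid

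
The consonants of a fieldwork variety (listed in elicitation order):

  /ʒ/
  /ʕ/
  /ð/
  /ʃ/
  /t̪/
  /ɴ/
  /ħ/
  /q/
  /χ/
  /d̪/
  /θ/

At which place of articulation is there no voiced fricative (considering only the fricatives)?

place of articulation  voiceless  voiced  
dental            θ         ð       
postalveolar      ʃ         ʒ       
uvular            χ         —       
pharyngeal        ħ         ʕ       
Every place of articulation has a voiced member except uvular, where /ʁ/ would be expected.

uvular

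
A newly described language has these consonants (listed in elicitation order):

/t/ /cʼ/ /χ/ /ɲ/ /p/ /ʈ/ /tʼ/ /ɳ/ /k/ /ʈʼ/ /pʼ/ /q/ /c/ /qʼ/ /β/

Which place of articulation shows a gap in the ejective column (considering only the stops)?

place of articulation  plain     ejective
bilabial          p         pʼ      
alveolar          t         tʼ      
retroflex         ʈ         ʈʼ      
palatal           c         cʼ      
velar             k         —       
uvular            q         qʼ      
Every place of articulation has an ejective member except velar, where /kʼ/ would be expected.

velar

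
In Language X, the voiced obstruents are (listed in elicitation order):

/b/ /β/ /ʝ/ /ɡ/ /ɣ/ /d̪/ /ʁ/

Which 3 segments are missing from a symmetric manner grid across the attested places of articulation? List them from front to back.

Stop: /b/ (bilabial), /d̪/ (dental), /ɡ/ (velar).
Fricative: /β/ (bilabial), /ʝ/ (palatal), /ɣ/ (velar), /ʁ/ (uvular).
Gaps, from front to back: dental lacks fricative (/ð/); palatal lacks stop (/ɟ/); uvular lacks stop (/ɢ/).

/ð/, /ɟ/, /ɢ/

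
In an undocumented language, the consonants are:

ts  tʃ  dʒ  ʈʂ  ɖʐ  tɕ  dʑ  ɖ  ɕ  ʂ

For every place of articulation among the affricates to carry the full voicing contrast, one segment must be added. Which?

Voiceless: /ts/ (alveolar), /tʃ/ (postalveolar), /ʈʂ/ (retroflex), /tɕ/ (alveolo-palatal).
Voiced: /dʒ/ (postalveolar), /ɖʐ/ (retroflex), /dʑ/ (alveolo-palatal).
The alveolar row has no voiced member, so the gap is the voiced alveolar affricate /dz/.

/dz/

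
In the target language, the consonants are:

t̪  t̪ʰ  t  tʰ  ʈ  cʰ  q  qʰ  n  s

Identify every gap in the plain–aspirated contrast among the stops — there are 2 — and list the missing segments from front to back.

dental: plain /t̪/, aspirated /t̪ʰ/.
alveolar: plain /t/, aspirated /tʰ/.
retroflex: plain /ʈ/, aspirated —.
palatal: plain —, aspirated /cʰ/.
uvular: plain /q/, aspirated /qʰ/.
Gaps, from front to back: retroflex lacks aspirated (/ʈʰ/); palatal lacks plain (/c/).

/ʈʰ/, /c/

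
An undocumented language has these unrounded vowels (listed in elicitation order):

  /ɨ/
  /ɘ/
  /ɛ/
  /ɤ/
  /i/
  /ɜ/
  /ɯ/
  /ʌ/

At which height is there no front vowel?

height            front     central   back    
high              i         ɨ         ɯ       
high-mid          —         ɘ         ɤ       
low-mid           ɛ         ɜ         ʌ       
Every height has a front member except high-mid, where /e/ would be expected.

high-mid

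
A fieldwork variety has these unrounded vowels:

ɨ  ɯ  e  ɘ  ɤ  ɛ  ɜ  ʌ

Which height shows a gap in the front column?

high

Front: /e/ (high-mid), /ɛ/ (low-mid).
Central: /ɨ/ (high), /ɘ/ (high-mid), /ɜ/ (low-mid).
Back: /ɯ/ (high), /ɤ/ (high-mid), /ʌ/ (low-mid).
Every height has a front member except high, where /i/ would be expected.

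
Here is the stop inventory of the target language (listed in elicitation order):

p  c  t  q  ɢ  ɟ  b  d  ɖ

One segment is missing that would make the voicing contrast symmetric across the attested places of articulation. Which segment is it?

/ʈ/

bilabial: voiceless /p/, voiced /b/.
alveolar: voiceless /t/, voiced /d/.
retroflex: voiceless —, voiced /ɖ/.
palatal: voiceless /c/, voiced /ɟ/.
uvular: voiceless /q/, voiced /ɢ/.
The retroflex row has no voiceless member, so the gap is the voiceless retroflex stop /ʈ/.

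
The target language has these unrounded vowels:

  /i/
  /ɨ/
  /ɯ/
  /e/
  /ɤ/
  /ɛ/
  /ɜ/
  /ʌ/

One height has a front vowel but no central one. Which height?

height            front     central   back    
high              i         ɨ         ɯ       
high-mid          e         —         ɤ       
low-mid           ɛ         ɜ         ʌ       
Every height has a central member except high-mid, where /ɘ/ would be expected.

high-mid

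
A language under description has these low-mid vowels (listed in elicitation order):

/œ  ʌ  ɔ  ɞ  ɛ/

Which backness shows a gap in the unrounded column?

central

backness          unrounded  rounded 
front             ɛ         œ       
central           —         ɞ       
back              ʌ         ɔ       
Every backness has an unrounded member except central, where /ɜ/ would be expected.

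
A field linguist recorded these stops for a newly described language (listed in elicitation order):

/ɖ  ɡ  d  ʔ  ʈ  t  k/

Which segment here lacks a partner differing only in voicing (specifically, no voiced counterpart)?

Alveolar: /t/ ~ /d/
Retroflex: /ʈ/ ~ /ɖ/
Velar: /k/ ~ /ɡ/
Glottal: only /ʔ/ (voiceless); no voiced partner.
So /ʔ/ is the unpaired segment.

/ʔ/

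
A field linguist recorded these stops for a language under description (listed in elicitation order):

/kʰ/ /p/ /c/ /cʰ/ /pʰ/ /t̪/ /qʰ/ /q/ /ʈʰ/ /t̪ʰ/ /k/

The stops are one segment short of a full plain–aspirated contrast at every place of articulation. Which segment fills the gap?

/ʈ/

bilabial: plain /p/, aspirated /pʰ/.
dental: plain /t̪/, aspirated /t̪ʰ/.
retroflex: plain —, aspirated /ʈʰ/.
palatal: plain /c/, aspirated /cʰ/.
velar: plain /k/, aspirated /kʰ/.
uvular: plain /q/, aspirated /qʰ/.
The retroflex row has no plain member, so the gap is the plain retroflex stop /ʈ/.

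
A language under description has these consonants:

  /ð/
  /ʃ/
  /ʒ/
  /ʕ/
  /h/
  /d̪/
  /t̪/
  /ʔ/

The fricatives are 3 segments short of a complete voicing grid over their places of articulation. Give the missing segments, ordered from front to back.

place of articulation  voiceless  voiced  
dental            —         ð       
postalveolar      ʃ         ʒ       
pharyngeal        —         ʕ       
glottal           h         —       
Gaps, from front to back: dental lacks voiceless (/θ/); pharyngeal lacks voiceless (/ħ/); glottal lacks voiced (/ɦ/).

/θ/, /ħ/, /ɦ/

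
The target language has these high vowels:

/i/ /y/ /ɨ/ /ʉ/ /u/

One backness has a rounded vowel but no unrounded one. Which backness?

back

backness          unrounded  rounded 
front             i         y       
central           ɨ         ʉ       
back              —         u       
Every backness has an unrounded member except back, where /ɯ/ would be expected.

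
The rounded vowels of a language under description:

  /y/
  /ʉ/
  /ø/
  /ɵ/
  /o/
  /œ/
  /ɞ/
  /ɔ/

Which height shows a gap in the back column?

high: front /y/, central /ʉ/, back —.
high-mid: front /ø/, central /ɵ/, back /o/.
low-mid: front /œ/, central /ɞ/, back /ɔ/.
Every height has a back member except high, where /u/ would be expected.

high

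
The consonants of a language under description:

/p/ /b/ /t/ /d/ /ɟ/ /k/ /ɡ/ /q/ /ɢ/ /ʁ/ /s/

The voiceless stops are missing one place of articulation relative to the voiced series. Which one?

Voiceless: /p/ (bilabial), /t/ (alveolar), /k/ (velar), /q/ (uvular).
Voiced: /b/ (bilabial), /d/ (alveolar), /ɟ/ (palatal), /ɡ/ (velar), /ɢ/ (uvular).
Every place of articulation has a voiceless member except palatal, where /c/ would be expected.

palatal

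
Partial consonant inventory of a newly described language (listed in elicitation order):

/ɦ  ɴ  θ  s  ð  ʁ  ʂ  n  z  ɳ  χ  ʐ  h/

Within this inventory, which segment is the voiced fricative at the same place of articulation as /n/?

/z/

/n/ is an alveolar nasal.
The voiced fricative at the same place is a voiced alveolar fricative — in this inventory, /z/.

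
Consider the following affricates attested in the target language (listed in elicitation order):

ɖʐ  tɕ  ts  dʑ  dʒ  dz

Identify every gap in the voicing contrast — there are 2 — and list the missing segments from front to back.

/tʃ/, /ʈʂ/

alveolar: voiceless /ts/, voiced /dz/.
postalveolar: voiceless —, voiced /dʒ/.
retroflex: voiceless —, voiced /ɖʐ/.
alveolo-palatal: voiceless /tɕ/, voiced /dʑ/.
Gaps, from front to back: postalveolar lacks voiceless (/tʃ/); retroflex lacks voiceless (/ʈʂ/).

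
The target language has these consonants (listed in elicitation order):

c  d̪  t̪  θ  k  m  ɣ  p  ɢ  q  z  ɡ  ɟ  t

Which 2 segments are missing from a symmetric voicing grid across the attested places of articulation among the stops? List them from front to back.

Voiceless: /p/ (bilabial), /t̪/ (dental), /t/ (alveolar), /c/ (palatal), /k/ (velar), /q/ (uvular).
Voiced: /d̪/ (dental), /ɟ/ (palatal), /ɡ/ (velar), /ɢ/ (uvular).
Gaps, from front to back: bilabial lacks voiced (/b/); alveolar lacks voiced (/d/).

/b/, /d/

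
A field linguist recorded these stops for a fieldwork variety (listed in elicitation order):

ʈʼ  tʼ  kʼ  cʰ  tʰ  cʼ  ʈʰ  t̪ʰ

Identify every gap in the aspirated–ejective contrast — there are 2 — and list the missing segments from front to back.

dental: aspirated /t̪ʰ/, ejective —.
alveolar: aspirated /tʰ/, ejective /tʼ/.
retroflex: aspirated /ʈʰ/, ejective /ʈʼ/.
palatal: aspirated /cʰ/, ejective /cʼ/.
velar: aspirated —, ejective /kʼ/.
Gaps, from front to back: dental lacks ejective (/t̪ʼ/); velar lacks aspirated (/kʰ/).

/t̪ʼ/, /kʰ/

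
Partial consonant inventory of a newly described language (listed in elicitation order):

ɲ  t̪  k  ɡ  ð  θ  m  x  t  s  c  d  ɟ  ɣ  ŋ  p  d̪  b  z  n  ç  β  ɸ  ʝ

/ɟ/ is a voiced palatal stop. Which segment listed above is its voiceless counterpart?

The voiceless counterpart is a voiceless palatal stop — in this inventory, /c/.

/c/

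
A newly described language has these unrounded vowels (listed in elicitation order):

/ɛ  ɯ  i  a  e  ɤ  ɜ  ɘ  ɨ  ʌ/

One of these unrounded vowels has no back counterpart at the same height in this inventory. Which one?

High: /i/ ~ /ɨ/ ~ /ɯ/
High-mid: /e/ ~ /ɘ/ ~ /ɤ/
Low-mid: /ɛ/ ~ /ɜ/ ~ /ʌ/
Low: only /a/ (front); no back partner.
So /a/ is the unpaired segment.

/a/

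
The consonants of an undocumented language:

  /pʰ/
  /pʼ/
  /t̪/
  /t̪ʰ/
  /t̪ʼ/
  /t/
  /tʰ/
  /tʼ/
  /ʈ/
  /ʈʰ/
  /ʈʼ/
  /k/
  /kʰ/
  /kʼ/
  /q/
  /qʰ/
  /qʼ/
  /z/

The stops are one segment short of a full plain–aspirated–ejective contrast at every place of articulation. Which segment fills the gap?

/p/

place of articulation  plain     aspirated  ejective
bilabial          —         pʰ        pʼ      
dental            t̪        t̪ʰ       t̪ʼ     
alveolar          t         tʰ        tʼ      
retroflex         ʈ         ʈʰ        ʈʼ      
velar             k         kʰ        kʼ      
uvular            q         qʰ        qʼ      
The bilabial row has no plain member, so the gap is the plain bilabial stop /p/.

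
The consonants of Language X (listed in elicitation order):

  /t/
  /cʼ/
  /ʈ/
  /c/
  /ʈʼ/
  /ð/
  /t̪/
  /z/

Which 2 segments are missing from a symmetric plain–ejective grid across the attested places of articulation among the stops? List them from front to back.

/t̪ʼ/, /tʼ/

place of articulation  plain     ejective
dental            t̪        —       
alveolar          t         —       
retroflex         ʈ         ʈʼ      
palatal           c         cʼ      
Gaps, from front to back: dental lacks ejective (/t̪ʼ/); alveolar lacks ejective (/tʼ/).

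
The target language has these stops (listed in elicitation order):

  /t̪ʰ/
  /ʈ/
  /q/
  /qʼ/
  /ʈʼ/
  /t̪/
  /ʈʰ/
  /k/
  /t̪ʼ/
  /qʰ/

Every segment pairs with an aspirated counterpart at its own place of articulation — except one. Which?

Dental: /t̪/ ~ /t̪ʰ/ ~ /t̪ʼ/
Retroflex: /ʈ/ ~ /ʈʰ/ ~ /ʈʼ/
Uvular: /q/ ~ /qʰ/ ~ /qʼ/
Velar: only /k/ (plain); no aspirated partner.
So /k/ is the unpaired segment.

/k/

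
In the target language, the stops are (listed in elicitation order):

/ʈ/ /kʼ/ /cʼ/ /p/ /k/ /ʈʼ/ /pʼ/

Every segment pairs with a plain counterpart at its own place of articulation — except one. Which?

Bilabial: /p/ ~ /pʼ/
Retroflex: /ʈ/ ~ /ʈʼ/
Velar: /k/ ~ /kʼ/
Palatal: only /cʼ/ (ejective); no plain partner.
So /cʼ/ is the unpaired segment.

/cʼ/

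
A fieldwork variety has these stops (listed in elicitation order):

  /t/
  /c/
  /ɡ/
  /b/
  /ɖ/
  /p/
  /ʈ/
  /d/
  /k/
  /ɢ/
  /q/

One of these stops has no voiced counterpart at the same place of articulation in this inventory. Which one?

/c/

Bilabial: /p/ ~ /b/
Alveolar: /t/ ~ /d/
Retroflex: /ʈ/ ~ /ɖ/
Velar: /k/ ~ /ɡ/
Uvular: /q/ ~ /ɢ/
Palatal: only /c/ (voiceless); no voiced partner.
So /c/ is the unpaired segment.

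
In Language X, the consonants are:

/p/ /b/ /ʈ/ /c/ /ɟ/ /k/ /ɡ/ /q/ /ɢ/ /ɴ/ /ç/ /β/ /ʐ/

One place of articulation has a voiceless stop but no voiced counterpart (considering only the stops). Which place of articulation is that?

retroflex

place of articulation  voiceless  voiced  
bilabial          p         b       
retroflex         ʈ         —       
palatal           c         ɟ       
velar             k         ɡ       
uvular            q         ɢ       
Every place of articulation has a voiced member except retroflex, where /ɖ/ would be expected.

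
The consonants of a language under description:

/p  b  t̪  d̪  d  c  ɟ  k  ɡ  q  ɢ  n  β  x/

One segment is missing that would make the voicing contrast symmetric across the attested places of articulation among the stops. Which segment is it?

/t/

Voiceless: /p/ (bilabial), /t̪/ (dental), /c/ (palatal), /k/ (velar), /q/ (uvular).
Voiced: /b/ (bilabial), /d̪/ (dental), /d/ (alveolar), /ɟ/ (palatal), /ɡ/ (velar), /ɢ/ (uvular).
The alveolar row has no voiceless member, so the gap is the voiceless alveolar stop /t/.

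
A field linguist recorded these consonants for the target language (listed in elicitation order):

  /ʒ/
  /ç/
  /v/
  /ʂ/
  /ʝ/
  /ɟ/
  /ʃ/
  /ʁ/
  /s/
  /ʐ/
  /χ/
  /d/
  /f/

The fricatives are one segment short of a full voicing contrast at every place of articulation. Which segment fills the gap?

/z/

Voiceless: /f/ (labiodental), /s/ (alveolar), /ʃ/ (postalveolar), /ʂ/ (retroflex), /ç/ (palatal), /χ/ (uvular).
Voiced: /v/ (labiodental), /ʒ/ (postalveolar), /ʐ/ (retroflex), /ʝ/ (palatal), /ʁ/ (uvular).
The alveolar row has no voiced member, so the gap is the voiced alveolar fricative /z/.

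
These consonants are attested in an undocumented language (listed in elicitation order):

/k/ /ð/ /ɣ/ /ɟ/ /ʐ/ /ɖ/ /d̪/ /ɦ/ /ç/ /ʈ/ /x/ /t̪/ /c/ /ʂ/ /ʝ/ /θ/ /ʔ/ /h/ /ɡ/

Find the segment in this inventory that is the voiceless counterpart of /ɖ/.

/ɖ/ is a voiced retroflex stop.
The voiceless counterpart is a voiceless retroflex stop — in this inventory, /ʈ/.

/ʈ/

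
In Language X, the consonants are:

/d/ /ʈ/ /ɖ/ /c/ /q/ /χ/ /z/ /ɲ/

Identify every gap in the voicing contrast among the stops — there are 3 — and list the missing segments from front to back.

/t/, /ɟ/, /ɢ/

alveolar: voiceless —, voiced /d/.
retroflex: voiceless /ʈ/, voiced /ɖ/.
palatal: voiceless /c/, voiced —.
uvular: voiceless /q/, voiced —.
Gaps, from front to back: alveolar lacks voiceless (/t/); palatal lacks voiced (/ɟ/); uvular lacks voiced (/ɢ/).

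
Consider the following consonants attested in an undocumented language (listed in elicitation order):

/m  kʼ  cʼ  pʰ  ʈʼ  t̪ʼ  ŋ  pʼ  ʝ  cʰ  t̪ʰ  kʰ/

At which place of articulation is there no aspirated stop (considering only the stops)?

Aspirated: /pʰ/ (bilabial), /t̪ʰ/ (dental), /cʰ/ (palatal), /kʰ/ (velar).
Ejective: /pʼ/ (bilabial), /t̪ʼ/ (dental), /ʈʼ/ (retroflex), /cʼ/ (palatal), /kʼ/ (velar).
Every place of articulation has an aspirated member except retroflex, where /ʈʰ/ would be expected.

retroflex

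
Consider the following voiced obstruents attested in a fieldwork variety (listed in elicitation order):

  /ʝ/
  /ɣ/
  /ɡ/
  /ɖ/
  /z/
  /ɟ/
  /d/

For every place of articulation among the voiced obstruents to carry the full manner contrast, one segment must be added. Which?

place of articulation  stop      fricative
alveolar          d         z       
retroflex         ɖ         —       
palatal           ɟ         ʝ       
velar             ɡ         ɣ       
The retroflex row has no fricative member, so the gap is the retroflex fricative /ʐ/.

/ʐ/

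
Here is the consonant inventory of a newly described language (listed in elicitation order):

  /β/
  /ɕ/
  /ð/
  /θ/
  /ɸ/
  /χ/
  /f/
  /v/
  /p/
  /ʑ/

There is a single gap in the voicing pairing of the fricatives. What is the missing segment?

/ʁ/

bilabial: voiceless /ɸ/, voiced /β/.
labiodental: voiceless /f/, voiced /v/.
dental: voiceless /θ/, voiced /ð/.
alveolo-palatal: voiceless /ɕ/, voiced /ʑ/.
uvular: voiceless /χ/, voiced —.
The uvular row has no voiced member, so the gap is the voiced uvular fricative /ʁ/.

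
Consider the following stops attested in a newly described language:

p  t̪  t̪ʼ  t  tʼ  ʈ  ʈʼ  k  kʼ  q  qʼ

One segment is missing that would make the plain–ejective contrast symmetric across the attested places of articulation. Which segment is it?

/pʼ/

bilabial: plain /p/, ejective —.
dental: plain /t̪/, ejective /t̪ʼ/.
alveolar: plain /t/, ejective /tʼ/.
retroflex: plain /ʈ/, ejective /ʈʼ/.
velar: plain /k/, ejective /kʼ/.
uvular: plain /q/, ejective /qʼ/.
The bilabial row has no ejective member, so the gap is the ejective bilabial stop /pʼ/.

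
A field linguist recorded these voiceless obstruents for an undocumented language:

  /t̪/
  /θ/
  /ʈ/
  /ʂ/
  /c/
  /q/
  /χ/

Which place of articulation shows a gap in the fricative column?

place of articulation  stop      fricative
dental            t̪        θ       
retroflex         ʈ         ʂ       
palatal           c         —       
uvular            q         χ       
Every place of articulation has a fricative member except palatal, where /ç/ would be expected.

palatal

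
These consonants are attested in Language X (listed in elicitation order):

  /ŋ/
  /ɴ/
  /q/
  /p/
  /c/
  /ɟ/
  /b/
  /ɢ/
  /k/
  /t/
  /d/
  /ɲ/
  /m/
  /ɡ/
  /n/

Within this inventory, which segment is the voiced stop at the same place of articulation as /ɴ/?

/ɢ/

/ɴ/ is an uvular nasal.
The voiced stop at the same place is a voiced uvular stop — in this inventory, /ɢ/.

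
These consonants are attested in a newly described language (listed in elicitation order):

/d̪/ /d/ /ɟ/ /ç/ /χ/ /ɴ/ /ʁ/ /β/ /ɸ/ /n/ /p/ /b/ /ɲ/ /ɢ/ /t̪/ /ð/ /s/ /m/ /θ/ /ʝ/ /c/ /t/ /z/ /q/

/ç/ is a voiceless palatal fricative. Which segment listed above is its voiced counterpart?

/ʝ/

The voiced counterpart is a voiced palatal fricative — in this inventory, /ʝ/.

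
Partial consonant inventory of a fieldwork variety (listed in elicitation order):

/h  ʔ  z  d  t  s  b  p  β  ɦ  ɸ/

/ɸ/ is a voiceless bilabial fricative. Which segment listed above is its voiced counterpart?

/β/

The voiced counterpart is a voiced bilabial fricative — in this inventory, /β/.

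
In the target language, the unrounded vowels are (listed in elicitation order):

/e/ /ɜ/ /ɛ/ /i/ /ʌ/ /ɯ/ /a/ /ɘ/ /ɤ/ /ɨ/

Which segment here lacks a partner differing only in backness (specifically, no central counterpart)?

High: /i/ ~ /ɨ/ ~ /ɯ/
High-mid: /e/ ~ /ɘ/ ~ /ɤ/
Low-mid: /ɛ/ ~ /ɜ/ ~ /ʌ/
Low: only /a/ (front); no central partner.
So /a/ is the unpaired segment.

/a/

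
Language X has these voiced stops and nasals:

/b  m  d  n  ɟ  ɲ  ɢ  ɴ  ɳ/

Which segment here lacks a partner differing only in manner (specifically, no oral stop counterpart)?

Bilabial: /b/ ~ /m/
Alveolar: /d/ ~ /n/
Palatal: /ɟ/ ~ /ɲ/
Uvular: /ɢ/ ~ /ɴ/
Retroflex: only /ɳ/ (nasal); no oral stop partner.
So /ɳ/ is the unpaired segment.

/ɳ/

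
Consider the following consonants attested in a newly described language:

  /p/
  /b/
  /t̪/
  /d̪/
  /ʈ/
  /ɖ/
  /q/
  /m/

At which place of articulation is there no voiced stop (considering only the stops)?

uvular

bilabial: voiceless /p/, voiced /b/.
dental: voiceless /t̪/, voiced /d̪/.
retroflex: voiceless /ʈ/, voiced /ɖ/.
uvular: voiceless /q/, voiced —.
Every place of articulation has a voiced member except uvular, where /ɢ/ would be expected.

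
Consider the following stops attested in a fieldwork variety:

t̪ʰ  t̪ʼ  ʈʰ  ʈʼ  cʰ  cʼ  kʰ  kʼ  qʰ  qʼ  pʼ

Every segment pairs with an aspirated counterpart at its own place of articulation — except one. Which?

Dental: /t̪ʰ/ ~ /t̪ʼ/
Retroflex: /ʈʰ/ ~ /ʈʼ/
Palatal: /cʰ/ ~ /cʼ/
Velar: /kʰ/ ~ /kʼ/
Uvular: /qʰ/ ~ /qʼ/
Bilabial: only /pʼ/ (ejective); no aspirated partner.
So /pʼ/ is the unpaired segment.

/pʼ/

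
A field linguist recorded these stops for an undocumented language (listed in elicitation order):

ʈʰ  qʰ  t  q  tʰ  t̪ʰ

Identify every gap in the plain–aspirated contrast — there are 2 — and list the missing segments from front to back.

/t̪/, /ʈ/

Plain: /t/ (alveolar), /q/ (uvular).
Aspirated: /t̪ʰ/ (dental), /tʰ/ (alveolar), /ʈʰ/ (retroflex), /qʰ/ (uvular).
Gaps, from front to back: dental lacks plain (/t̪/); retroflex lacks plain (/ʈ/).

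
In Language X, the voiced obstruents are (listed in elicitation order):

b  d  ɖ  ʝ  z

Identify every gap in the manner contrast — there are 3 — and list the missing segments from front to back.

/β/, /ʐ/, /ɟ/

place of articulation  stop      fricative
bilabial          b         —       
alveolar          d         z       
retroflex         ɖ         —       
palatal           —         ʝ       
Gaps, from front to back: bilabial lacks fricative (/β/); retroflex lacks fricative (/ʐ/); palatal lacks stop (/ɟ/).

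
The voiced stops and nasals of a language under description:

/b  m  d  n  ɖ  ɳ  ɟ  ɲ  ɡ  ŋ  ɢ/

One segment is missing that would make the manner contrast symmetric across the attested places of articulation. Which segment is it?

bilabial: oral stop /b/, nasal /m/.
alveolar: oral stop /d/, nasal /n/.
retroflex: oral stop /ɖ/, nasal /ɳ/.
palatal: oral stop /ɟ/, nasal /ɲ/.
velar: oral stop /ɡ/, nasal /ŋ/.
uvular: oral stop /ɢ/, nasal —.
The uvular row has no nasal member, so the gap is the uvular nasal /ɴ/.

/ɴ/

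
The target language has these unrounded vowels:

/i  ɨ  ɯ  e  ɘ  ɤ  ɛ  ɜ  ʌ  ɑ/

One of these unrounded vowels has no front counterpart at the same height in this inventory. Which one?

/ɑ/

High: /i/ ~ /ɨ/ ~ /ɯ/
High-mid: /e/ ~ /ɘ/ ~ /ɤ/
Low-mid: /ɛ/ ~ /ɜ/ ~ /ʌ/
Low: only /ɑ/ (back); no front partner.
So /ɑ/ is the unpaired segment.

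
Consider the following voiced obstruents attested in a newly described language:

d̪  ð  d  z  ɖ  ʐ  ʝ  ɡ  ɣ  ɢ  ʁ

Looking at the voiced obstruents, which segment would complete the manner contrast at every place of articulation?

Stop: /d̪/ (dental), /d/ (alveolar), /ɖ/ (retroflex), /ɡ/ (velar), /ɢ/ (uvular).
Fricative: /ð/ (dental), /z/ (alveolar), /ʐ/ (retroflex), /ʝ/ (palatal), /ɣ/ (velar), /ʁ/ (uvular).
The palatal row has no stop member, so the gap is the palatal stop /ɟ/.

/ɟ/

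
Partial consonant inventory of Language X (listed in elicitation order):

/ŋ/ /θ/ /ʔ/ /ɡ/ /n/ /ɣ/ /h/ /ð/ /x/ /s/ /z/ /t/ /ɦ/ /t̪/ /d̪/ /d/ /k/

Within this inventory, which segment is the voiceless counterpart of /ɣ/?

/x/

/ɣ/ is a voiced velar fricative.
The voiceless counterpart is a voiceless velar fricative — in this inventory, /x/.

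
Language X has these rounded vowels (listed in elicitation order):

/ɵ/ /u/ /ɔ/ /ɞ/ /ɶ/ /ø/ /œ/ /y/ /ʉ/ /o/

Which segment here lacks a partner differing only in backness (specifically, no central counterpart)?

High: /y/ ~ /ʉ/ ~ /u/
High-mid: /ø/ ~ /ɵ/ ~ /o/
Low-mid: /œ/ ~ /ɞ/ ~ /ɔ/
Low: only /ɶ/ (front); no central partner.
So /ɶ/ is the unpaired segment.

/ɶ/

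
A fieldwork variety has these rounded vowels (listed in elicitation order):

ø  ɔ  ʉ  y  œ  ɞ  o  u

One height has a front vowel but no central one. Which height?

Front: /y/ (high), /ø/ (high-mid), /œ/ (low-mid).
Central: /ʉ/ (high), /ɞ/ (low-mid).
Back: /u/ (high), /o/ (high-mid), /ɔ/ (low-mid).
Every height has a central member except high-mid, where /ɵ/ would be expected.

high-mid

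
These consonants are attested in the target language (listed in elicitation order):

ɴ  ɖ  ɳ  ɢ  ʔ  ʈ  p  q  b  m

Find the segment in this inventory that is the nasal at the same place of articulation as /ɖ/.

/ɖ/ is a voiced retroflex stop.
The nasal at the same place is a retroflex nasal — in this inventory, /ɳ/.

/ɳ/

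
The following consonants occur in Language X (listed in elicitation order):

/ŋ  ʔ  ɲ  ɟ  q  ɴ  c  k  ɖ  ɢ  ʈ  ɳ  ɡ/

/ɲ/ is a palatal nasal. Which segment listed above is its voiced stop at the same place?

/ɟ/

The voiced stop at the same place is a voiced palatal stop — in this inventory, /ɟ/.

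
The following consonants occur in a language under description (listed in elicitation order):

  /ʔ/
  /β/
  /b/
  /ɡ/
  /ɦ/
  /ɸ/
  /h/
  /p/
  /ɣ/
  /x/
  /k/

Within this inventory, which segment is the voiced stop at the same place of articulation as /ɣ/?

/ɣ/ is a voiced velar fricative.
The voiced stop at the same place is a voiced velar stop — in this inventory, /ɡ/.

/ɡ/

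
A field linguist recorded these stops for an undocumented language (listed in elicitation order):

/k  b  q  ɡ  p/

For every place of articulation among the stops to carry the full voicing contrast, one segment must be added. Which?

place of articulation  voiceless  voiced  
bilabial          p         b       
velar             k         ɡ       
uvular            q         —       
The uvular row has no voiced member, so the gap is the voiced uvular stop /ɢ/.

/ɢ/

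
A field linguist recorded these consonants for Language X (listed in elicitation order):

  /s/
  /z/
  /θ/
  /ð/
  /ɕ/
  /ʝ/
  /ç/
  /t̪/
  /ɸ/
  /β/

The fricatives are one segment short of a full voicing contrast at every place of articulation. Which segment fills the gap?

place of articulation  voiceless  voiced  
bilabial          ɸ         β       
dental            θ         ð       
alveolar          s         z       
alveolo-palatal   ɕ         —       
palatal           ç         ʝ       
The alveolo-palatal row has no voiced member, so the gap is the voiced alveolo-palatal fricative /ʑ/.

/ʑ/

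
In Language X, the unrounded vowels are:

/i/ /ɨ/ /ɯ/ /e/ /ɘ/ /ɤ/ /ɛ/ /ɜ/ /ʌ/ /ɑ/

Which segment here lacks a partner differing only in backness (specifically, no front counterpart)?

High: /i/ ~ /ɨ/ ~ /ɯ/
High-mid: /e/ ~ /ɘ/ ~ /ɤ/
Low-mid: /ɛ/ ~ /ɜ/ ~ /ʌ/
Low: only /ɑ/ (back); no front partner.
So /ɑ/ is the unpaired segment.

/ɑ/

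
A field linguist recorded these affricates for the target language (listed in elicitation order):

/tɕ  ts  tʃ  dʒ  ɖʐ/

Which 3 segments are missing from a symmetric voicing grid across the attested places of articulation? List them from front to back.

/dz/, /ʈʂ/, /dʑ/

Voiceless: /ts/ (alveolar), /tʃ/ (postalveolar), /tɕ/ (alveolo-palatal).
Voiced: /dʒ/ (postalveolar), /ɖʐ/ (retroflex).
Gaps, from front to back: alveolar lacks voiced (/dz/); retroflex lacks voiceless (/ʈʂ/); alveolo-palatal lacks voiced (/dʑ/).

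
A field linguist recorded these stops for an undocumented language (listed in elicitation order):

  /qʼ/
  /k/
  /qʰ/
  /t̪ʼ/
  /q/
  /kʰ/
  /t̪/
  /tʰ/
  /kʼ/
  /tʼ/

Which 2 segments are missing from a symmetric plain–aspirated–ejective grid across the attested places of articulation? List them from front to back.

/t̪ʰ/, /t/

Plain: /t̪/ (dental), /k/ (velar), /q/ (uvular).
Aspirated: /tʰ/ (alveolar), /kʰ/ (velar), /qʰ/ (uvular).
Ejective: /t̪ʼ/ (dental), /tʼ/ (alveolar), /kʼ/ (velar), /qʼ/ (uvular).
Gaps, from front to back: dental lacks aspirated (/t̪ʰ/); alveolar lacks plain (/t/).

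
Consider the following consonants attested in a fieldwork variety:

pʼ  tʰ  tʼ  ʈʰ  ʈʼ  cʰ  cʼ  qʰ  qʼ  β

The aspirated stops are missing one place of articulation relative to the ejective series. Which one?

bilabial

Aspirated: /tʰ/ (alveolar), /ʈʰ/ (retroflex), /cʰ/ (palatal), /qʰ/ (uvular).
Ejective: /pʼ/ (bilabial), /tʼ/ (alveolar), /ʈʼ/ (retroflex), /cʼ/ (palatal), /qʼ/ (uvular).
Every place of articulation has an aspirated member except bilabial, where /pʰ/ would be expected.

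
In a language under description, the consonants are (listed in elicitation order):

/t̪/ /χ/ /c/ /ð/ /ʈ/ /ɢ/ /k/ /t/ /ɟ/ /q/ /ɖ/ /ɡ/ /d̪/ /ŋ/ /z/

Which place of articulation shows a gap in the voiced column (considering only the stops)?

Voiceless: /t̪/ (dental), /t/ (alveolar), /ʈ/ (retroflex), /c/ (palatal), /k/ (velar), /q/ (uvular).
Voiced: /d̪/ (dental), /ɖ/ (retroflex), /ɟ/ (palatal), /ɡ/ (velar), /ɢ/ (uvular).
Every place of articulation has a voiced member except alveolar, where /d/ would be expected.

alveolar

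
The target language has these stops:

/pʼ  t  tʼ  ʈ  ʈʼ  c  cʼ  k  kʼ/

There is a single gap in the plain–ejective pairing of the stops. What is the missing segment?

/p/

place of articulation  plain     ejective
bilabial          —         pʼ      
alveolar          t         tʼ      
retroflex         ʈ         ʈʼ      
palatal           c         cʼ      
velar             k         kʼ      
The bilabial row has no plain member, so the gap is the plain bilabial stop /p/.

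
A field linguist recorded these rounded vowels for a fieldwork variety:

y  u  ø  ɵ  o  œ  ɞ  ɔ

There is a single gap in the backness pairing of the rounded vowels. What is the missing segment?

/ʉ/

height            front     central   back    
high              y         —         u       
high-mid          ø         ɵ         o       
low-mid           œ         ɞ         ɔ       
The high row has no central member, so the gap is the high central rounded vowel /ʉ/.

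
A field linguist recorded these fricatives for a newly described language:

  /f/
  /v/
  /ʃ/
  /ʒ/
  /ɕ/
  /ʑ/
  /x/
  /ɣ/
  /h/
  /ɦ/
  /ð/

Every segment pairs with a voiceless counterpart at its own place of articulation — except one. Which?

Labiodental: /f/ ~ /v/
Postalveolar: /ʃ/ ~ /ʒ/
Alveolo-palatal: /ɕ/ ~ /ʑ/
Velar: /x/ ~ /ɣ/
Glottal: /h/ ~ /ɦ/
Dental: only /ð/ (voiced); no voiceless partner.
So /ð/ is the unpaired segment.

/ð/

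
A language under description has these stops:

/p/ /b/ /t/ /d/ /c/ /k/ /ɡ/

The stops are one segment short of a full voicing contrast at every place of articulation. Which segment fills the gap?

/ɟ/

bilabial: voiceless /p/, voiced /b/.
alveolar: voiceless /t/, voiced /d/.
palatal: voiceless /c/, voiced —.
velar: voiceless /k/, voiced /ɡ/.
The palatal row has no voiced member, so the gap is the voiced palatal stop /ɟ/.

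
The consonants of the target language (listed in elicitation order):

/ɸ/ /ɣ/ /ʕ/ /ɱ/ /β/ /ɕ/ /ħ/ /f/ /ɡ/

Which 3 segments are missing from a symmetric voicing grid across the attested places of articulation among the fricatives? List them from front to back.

place of articulation  voiceless  voiced  
bilabial          ɸ         β       
labiodental       f         —       
alveolo-palatal   ɕ         —       
velar             —         ɣ       
pharyngeal        ħ         ʕ       
Gaps, from front to back: labiodental lacks voiced (/v/); alveolo-palatal lacks voiced (/ʑ/); velar lacks voiceless (/x/).

/v/, /ʑ/, /x/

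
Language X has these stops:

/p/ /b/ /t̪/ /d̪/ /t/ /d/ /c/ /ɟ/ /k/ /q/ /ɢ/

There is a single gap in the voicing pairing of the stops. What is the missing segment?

/ɡ/

Voiceless: /p/ (bilabial), /t̪/ (dental), /t/ (alveolar), /c/ (palatal), /k/ (velar), /q/ (uvular).
Voiced: /b/ (bilabial), /d̪/ (dental), /d/ (alveolar), /ɟ/ (palatal), /ɢ/ (uvular).
The velar row has no voiced member, so the gap is the voiced velar stop /ɡ/.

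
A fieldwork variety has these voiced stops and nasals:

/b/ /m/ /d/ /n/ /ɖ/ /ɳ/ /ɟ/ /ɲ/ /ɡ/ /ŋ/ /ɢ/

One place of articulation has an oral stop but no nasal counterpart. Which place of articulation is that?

place of articulation  oral stop  nasal   
bilabial          b         m       
alveolar          d         n       
retroflex         ɖ         ɳ       
palatal           ɟ         ɲ       
velar             ɡ         ŋ       
uvular            ɢ         —       
Every place of articulation has a nasal member except uvular, where /ɴ/ would be expected.

uvular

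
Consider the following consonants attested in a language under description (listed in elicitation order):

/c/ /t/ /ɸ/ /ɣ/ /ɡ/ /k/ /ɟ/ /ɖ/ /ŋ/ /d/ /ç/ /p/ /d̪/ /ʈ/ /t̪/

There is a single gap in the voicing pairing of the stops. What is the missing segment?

/b/

Voiceless: /p/ (bilabial), /t̪/ (dental), /t/ (alveolar), /ʈ/ (retroflex), /c/ (palatal), /k/ (velar).
Voiced: /d̪/ (dental), /d/ (alveolar), /ɖ/ (retroflex), /ɟ/ (palatal), /ɡ/ (velar).
The bilabial row has no voiced member, so the gap is the voiced bilabial stop /b/.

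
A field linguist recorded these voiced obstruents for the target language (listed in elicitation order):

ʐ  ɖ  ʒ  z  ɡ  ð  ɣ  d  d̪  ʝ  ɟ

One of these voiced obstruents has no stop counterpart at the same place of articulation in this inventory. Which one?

Dental: /d̪/ ~ /ð/
Alveolar: /d/ ~ /z/
Retroflex: /ɖ/ ~ /ʐ/
Palatal: /ɟ/ ~ /ʝ/
Velar: /ɡ/ ~ /ɣ/
Postalveolar: only /ʒ/ (fricative); no stop partner.
So /ʒ/ is the unpaired segment.

/ʒ/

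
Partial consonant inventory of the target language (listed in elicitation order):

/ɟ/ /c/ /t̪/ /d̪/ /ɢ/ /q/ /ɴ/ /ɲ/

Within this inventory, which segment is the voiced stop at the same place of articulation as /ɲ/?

/ɟ/

/ɲ/ is a palatal nasal.
The voiced stop at the same place is a voiced palatal stop — in this inventory, /ɟ/.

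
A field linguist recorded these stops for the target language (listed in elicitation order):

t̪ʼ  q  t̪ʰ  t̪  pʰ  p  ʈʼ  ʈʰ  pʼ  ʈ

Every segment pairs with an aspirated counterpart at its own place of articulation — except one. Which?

Bilabial: /p/ ~ /pʰ/ ~ /pʼ/
Dental: /t̪/ ~ /t̪ʰ/ ~ /t̪ʼ/
Retroflex: /ʈ/ ~ /ʈʰ/ ~ /ʈʼ/
Uvular: only /q/ (plain); no aspirated partner.
So /q/ is the unpaired segment.

/q/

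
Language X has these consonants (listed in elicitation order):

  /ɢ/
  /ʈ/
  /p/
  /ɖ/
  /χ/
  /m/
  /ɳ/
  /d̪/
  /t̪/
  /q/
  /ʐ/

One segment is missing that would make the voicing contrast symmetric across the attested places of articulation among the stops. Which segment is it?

/b/

bilabial: voiceless /p/, voiced —.
dental: voiceless /t̪/, voiced /d̪/.
retroflex: voiceless /ʈ/, voiced /ɖ/.
uvular: voiceless /q/, voiced /ɢ/.
The bilabial row has no voiced member, so the gap is the voiced bilabial stop /b/.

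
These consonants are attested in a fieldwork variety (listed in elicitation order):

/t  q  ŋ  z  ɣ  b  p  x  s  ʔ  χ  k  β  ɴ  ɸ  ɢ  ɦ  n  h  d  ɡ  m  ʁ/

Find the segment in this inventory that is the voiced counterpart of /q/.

/q/ is a voiceless uvular stop.
The voiced counterpart is a voiced uvular stop — in this inventory, /ɢ/.

/ɢ/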